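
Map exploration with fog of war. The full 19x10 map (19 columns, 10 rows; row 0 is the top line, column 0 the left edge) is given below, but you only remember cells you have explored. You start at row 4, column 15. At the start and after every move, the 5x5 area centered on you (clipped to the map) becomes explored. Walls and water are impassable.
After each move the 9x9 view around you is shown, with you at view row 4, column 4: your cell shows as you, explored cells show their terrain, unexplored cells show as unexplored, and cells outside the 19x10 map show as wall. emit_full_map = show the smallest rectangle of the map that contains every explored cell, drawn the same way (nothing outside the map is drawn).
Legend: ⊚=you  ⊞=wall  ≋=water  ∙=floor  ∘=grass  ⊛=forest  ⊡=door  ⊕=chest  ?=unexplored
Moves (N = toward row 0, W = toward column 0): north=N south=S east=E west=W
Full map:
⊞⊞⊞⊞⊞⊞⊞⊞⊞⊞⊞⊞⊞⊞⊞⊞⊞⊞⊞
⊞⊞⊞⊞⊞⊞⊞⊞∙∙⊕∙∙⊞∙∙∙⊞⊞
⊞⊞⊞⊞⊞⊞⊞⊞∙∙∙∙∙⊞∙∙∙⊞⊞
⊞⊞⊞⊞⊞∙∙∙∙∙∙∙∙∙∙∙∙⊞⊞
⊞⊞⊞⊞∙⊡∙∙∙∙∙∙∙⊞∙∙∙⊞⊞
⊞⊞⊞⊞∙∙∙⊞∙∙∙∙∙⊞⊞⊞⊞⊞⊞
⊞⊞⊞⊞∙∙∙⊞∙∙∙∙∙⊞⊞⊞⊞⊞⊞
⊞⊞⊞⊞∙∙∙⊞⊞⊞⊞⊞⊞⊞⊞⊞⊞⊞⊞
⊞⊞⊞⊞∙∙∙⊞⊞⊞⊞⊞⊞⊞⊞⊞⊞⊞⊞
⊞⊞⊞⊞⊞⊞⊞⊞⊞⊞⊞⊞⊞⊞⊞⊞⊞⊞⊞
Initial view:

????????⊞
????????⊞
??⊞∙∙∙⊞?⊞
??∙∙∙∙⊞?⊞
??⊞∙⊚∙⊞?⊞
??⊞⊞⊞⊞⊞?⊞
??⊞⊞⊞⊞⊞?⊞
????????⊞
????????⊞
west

?????????
?????????
??∙⊞∙∙∙⊞?
??∙∙∙∙∙⊞?
??∙⊞⊚∙∙⊞?
??∙⊞⊞⊞⊞⊞?
??∙⊞⊞⊞⊞⊞?
?????????
?????????

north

⊞⊞⊞⊞⊞⊞⊞⊞⊞
?????????
??∙⊞∙∙∙??
??∙⊞∙∙∙⊞?
??∙∙⊚∙∙⊞?
??∙⊞∙∙∙⊞?
??∙⊞⊞⊞⊞⊞?
??∙⊞⊞⊞⊞⊞?
?????????

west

⊞⊞⊞⊞⊞⊞⊞⊞⊞
?????????
??∙∙⊞∙∙∙?
??∙∙⊞∙∙∙⊞
??∙∙⊚∙∙∙⊞
??∙∙⊞∙∙∙⊞
??∙∙⊞⊞⊞⊞⊞
???∙⊞⊞⊞⊞⊞
?????????

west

⊞⊞⊞⊞⊞⊞⊞⊞⊞
?????????
??⊕∙∙⊞∙∙∙
??∙∙∙⊞∙∙∙
??∙∙⊚∙∙∙∙
??∙∙∙⊞∙∙∙
??∙∙∙⊞⊞⊞⊞
????∙⊞⊞⊞⊞
?????????

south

?????????
??⊕∙∙⊞∙∙∙
??∙∙∙⊞∙∙∙
??∙∙∙∙∙∙∙
??∙∙⊚⊞∙∙∙
??∙∙∙⊞⊞⊞⊞
??∙∙∙⊞⊞⊞⊞
?????????
?????????

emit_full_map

⊕∙∙⊞∙∙∙?
∙∙∙⊞∙∙∙⊞
∙∙∙∙∙∙∙⊞
∙∙⊚⊞∙∙∙⊞
∙∙∙⊞⊞⊞⊞⊞
∙∙∙⊞⊞⊞⊞⊞

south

??⊕∙∙⊞∙∙∙
??∙∙∙⊞∙∙∙
??∙∙∙∙∙∙∙
??∙∙∙⊞∙∙∙
??∙∙⊚⊞⊞⊞⊞
??∙∙∙⊞⊞⊞⊞
??⊞⊞⊞⊞⊞??
?????????
?????????

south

??∙∙∙⊞∙∙∙
??∙∙∙∙∙∙∙
??∙∙∙⊞∙∙∙
??∙∙∙⊞⊞⊞⊞
??∙∙⊚⊞⊞⊞⊞
??⊞⊞⊞⊞⊞??
??⊞⊞⊞⊞⊞??
?????????
⊞⊞⊞⊞⊞⊞⊞⊞⊞

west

???∙∙∙⊞∙∙
???∙∙∙∙∙∙
??∙∙∙∙⊞∙∙
??∙∙∙∙⊞⊞⊞
??∙∙⊚∙⊞⊞⊞
??⊞⊞⊞⊞⊞⊞?
??⊞⊞⊞⊞⊞⊞?
?????????
⊞⊞⊞⊞⊞⊞⊞⊞⊞

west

????∙∙∙⊞∙
????∙∙∙∙∙
??∙∙∙∙∙⊞∙
??∙∙∙∙∙⊞⊞
??∙∙⊚∙∙⊞⊞
??⊞⊞⊞⊞⊞⊞⊞
??⊞⊞⊞⊞⊞⊞⊞
?????????
⊞⊞⊞⊞⊞⊞⊞⊞⊞

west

?????∙∙∙⊞
?????∙∙∙∙
??∙∙∙∙∙∙⊞
??⊞∙∙∙∙∙⊞
??⊞∙⊚∙∙∙⊞
??⊞⊞⊞⊞⊞⊞⊞
??⊞⊞⊞⊞⊞⊞⊞
?????????
⊞⊞⊞⊞⊞⊞⊞⊞⊞

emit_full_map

???⊕∙∙⊞∙∙∙?
???∙∙∙⊞∙∙∙⊞
???∙∙∙∙∙∙∙⊞
∙∙∙∙∙∙⊞∙∙∙⊞
⊞∙∙∙∙∙⊞⊞⊞⊞⊞
⊞∙⊚∙∙∙⊞⊞⊞⊞⊞
⊞⊞⊞⊞⊞⊞⊞⊞???
⊞⊞⊞⊞⊞⊞⊞⊞???

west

??????∙∙∙
??????∙∙∙
??∙∙∙∙∙∙∙
??∙⊞∙∙∙∙∙
??∙⊞⊚∙∙∙∙
??∙⊞⊞⊞⊞⊞⊞
??∙⊞⊞⊞⊞⊞⊞
?????????
⊞⊞⊞⊞⊞⊞⊞⊞⊞

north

??????⊕∙∙
??????∙∙∙
??∙∙∙∙∙∙∙
??∙∙∙∙∙∙∙
??∙⊞⊚∙∙∙∙
??∙⊞∙∙∙∙∙
??∙⊞⊞⊞⊞⊞⊞
??∙⊞⊞⊞⊞⊞⊞
?????????

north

?????????
??????⊕∙∙
??⊞⊞∙∙∙∙∙
??∙∙∙∙∙∙∙
??∙∙⊚∙∙∙∙
??∙⊞∙∙∙∙∙
??∙⊞∙∙∙∙∙
??∙⊞⊞⊞⊞⊞⊞
??∙⊞⊞⊞⊞⊞⊞

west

?????????
???????⊕∙
??⊞⊞⊞∙∙∙∙
??∙∙∙∙∙∙∙
??⊡∙⊚∙∙∙∙
??∙∙⊞∙∙∙∙
??∙∙⊞∙∙∙∙
???∙⊞⊞⊞⊞⊞
???∙⊞⊞⊞⊞⊞

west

?????????
????????⊕
??⊞⊞⊞⊞∙∙∙
??⊞∙∙∙∙∙∙
??∙⊡⊚∙∙∙∙
??∙∙∙⊞∙∙∙
??∙∙∙⊞∙∙∙
????∙⊞⊞⊞⊞
????∙⊞⊞⊞⊞

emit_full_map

??????⊕∙∙⊞∙∙∙?
⊞⊞⊞⊞∙∙∙∙∙⊞∙∙∙⊞
⊞∙∙∙∙∙∙∙∙∙∙∙∙⊞
∙⊡⊚∙∙∙∙∙∙⊞∙∙∙⊞
∙∙∙⊞∙∙∙∙∙⊞⊞⊞⊞⊞
∙∙∙⊞∙∙∙∙∙⊞⊞⊞⊞⊞
??∙⊞⊞⊞⊞⊞⊞⊞⊞???
??∙⊞⊞⊞⊞⊞⊞⊞⊞???


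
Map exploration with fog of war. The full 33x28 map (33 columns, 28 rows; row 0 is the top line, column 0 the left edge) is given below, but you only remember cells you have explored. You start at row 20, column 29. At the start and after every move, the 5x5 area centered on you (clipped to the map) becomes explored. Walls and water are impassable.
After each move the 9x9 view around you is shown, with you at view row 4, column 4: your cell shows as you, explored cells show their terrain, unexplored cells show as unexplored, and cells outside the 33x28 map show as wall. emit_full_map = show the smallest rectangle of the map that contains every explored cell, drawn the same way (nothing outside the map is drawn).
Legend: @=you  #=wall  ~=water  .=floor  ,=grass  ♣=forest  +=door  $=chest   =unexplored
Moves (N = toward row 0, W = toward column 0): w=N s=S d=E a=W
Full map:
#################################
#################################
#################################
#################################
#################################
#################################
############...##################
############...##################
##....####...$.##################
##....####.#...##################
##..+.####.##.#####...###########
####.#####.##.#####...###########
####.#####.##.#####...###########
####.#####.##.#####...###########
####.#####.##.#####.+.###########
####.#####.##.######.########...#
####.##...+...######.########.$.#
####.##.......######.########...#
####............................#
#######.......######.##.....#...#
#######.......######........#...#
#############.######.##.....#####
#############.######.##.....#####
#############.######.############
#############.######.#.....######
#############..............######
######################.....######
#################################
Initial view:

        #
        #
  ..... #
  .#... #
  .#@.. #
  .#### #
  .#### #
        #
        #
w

        #
        #
  ##... #
  ..... #
  .#@.. #
  .#... #
  .#### #
  .#### #
        #

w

        #
        #
  ##.$. #
  ##... #
  ..@.. #
  .#... #
  .#... #
  .#### #
  .#### #

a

         
         
  ###.$. 
  ###... 
  ..@... 
  ..#... 
  ..#... 
   .#### 
   .#### 

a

         
         
  ####.$.
  ####...
  ..@....
  ...#...
  ...#...
    .####
    .####

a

         
         
  #####.$
  #####..
  ..@....
  ....#..
  ....#..
     .###
     .###

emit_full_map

#####.$.
#####...
..@.....
....#...
....#...
   .####
   .####

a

         
         
  ######.
  ######.
  ..@....
  .....#.
  .....#.
      .##
      .##

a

         
         
  #######
  #######
  ..@....
  #.....#
  ......#
       .#
       .#

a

         
         
  #######
  #######
  ..@....
  ##.....
  .......
        .
        .

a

         
         
  .######
  .######
  ..@....
  .##....
  .......
         
         

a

         
         
  #.#####
  #.#####
  ..@....
  #.##...
  #......
         
         

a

         
         
  ##.####
  ##.####
  ..@....
  ##.##..
  ##.....
         
         

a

         
         
  ###.###
  ###.###
  ..@....
  ###.##.
  ###....
         
         

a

         
         
  ####.##
  ####.##
  ..@....
  ####.##
  ####...
         
         

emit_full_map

####.########.$.
####.########...
..@.............
####.##.....#...
####........#...
           .####
           .####

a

         
         
  #####.#
  #####.#
  ..@....
  #####.#
  #####..
         
         

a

         
         
  ######.
  ######.
  ..@....
  ######.
  ######.
         
         

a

         
         
  .######
  .######
  ..@....
  .######
  .######
         
         

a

         
         
  ..#####
  ..#####
  ..@....
  ..#####
  ..#####
         
         

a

         
         
  ...####
  ...####
  ..@....
  ...####
  ...####
         
         

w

         
         
  ##.##  
  ...####
  ..@####
  .......
  ...####
  ...####
         

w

         
         
  ##.##  
  ##.##  
  ..@####
  ...####
  .......
  ...####
  ...####

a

         
         
  .##.## 
  .##.## 
  +.@.###
  ....###
  .......
   ...###
   ...###

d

         
         
 .##.##  
 .##.##  
 +..@####
 ....####
 ........
  ...####
  ...####

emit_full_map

.##.##                
.##.##                
+..@######.########.$.
....######.########...
......................
 ...######.##.....#...
 ...######........#...
                 .####
                 .####

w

         
         
  ##.##  
 .##.##  
 .##@##  
 +...####
 ....####
 ........
  ...####

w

         
         
  ##.##  
  ##.##  
 .##@##  
 .##.##  
 +...####
 ....####
 ........

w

         
         
  ##.##  
  ##.##  
  ##@##  
 .##.##  
 .##.##  
 +...####
 ....####

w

         
         
  ##.##  
  ##.##  
  ##@##  
  ##.##  
 .##.##  
 .##.##  
 +...####

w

         
         
  #...#  
  ##.##  
  ##@##  
  ##.##  
  ##.##  
 .##.##  
 .##.##  

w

         
         
  ..$.#  
  #...#  
  ##@##  
  ##.##  
  ##.##  
  ##.##  
 .##.##  

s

         
  ..$.#  
  #...#  
  ##.##  
  ##@##  
  ##.##  
  ##.##  
 .##.##  
 .##.##  

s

  ..$.#  
  #...#  
  ##.##  
  ##.##  
  ##@##  
  ##.##  
 .##.##  
 .##.##  
 +...####

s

  #...#  
  ##.##  
  ##.##  
  ##.##  
  ##@##  
 .##.##  
 .##.##  
 +...####
 ....####

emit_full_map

 ..$.#                
 #...#                
 ##.##                
 ##.##                
 ##.##                
 ##@##                
.##.##                
.##.##                
+...######.########.$.
....######.########...
......................
 ...######.##.....#...
 ...######........#...
                 .####
                 .####

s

  ##.##  
  ##.##  
  ##.##  
  ##.##  
 .##@##  
 .##.##  
 +...####
 ....####
 ........

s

  ##.##  
  ##.##  
  ##.##  
 .##.##  
 .##@##  
 +...####
 ....####
 ........
  ...####

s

  ##.##  
  ##.##  
 .##.##  
 .##.##  
 +..@####
 ....####
 ........
  ...####
  ...####

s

  ##.##  
 .##.##  
 .##.##  
 +...####
 ...@####
 ........
  ...####
  ...####
         

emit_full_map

 ..$.#                
 #...#                
 ##.##                
 ##.##                
 ##.##                
 ##.##                
.##.##                
.##.##                
+...######.########.$.
...@######.########...
......................
 ...######.##.....#...
 ...######........#...
                 .####
                 .####

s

 .##.##  
 .##.##  
 +...####
 ....####
 ...@....
  ...####
  ...####
         
         

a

  .##.## 
  .##.## 
  +...###
  ....###
  ..@....
  ....###
  ....###
         
         

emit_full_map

 ..$.#                
 #...#                
 ##.##                
 ##.##                
 ##.##                
 ##.##                
.##.##                
.##.##                
+...######.########.$.
....######.########...
..@...................
....######.##.....#...
....######........#...
                 .####
                 .####


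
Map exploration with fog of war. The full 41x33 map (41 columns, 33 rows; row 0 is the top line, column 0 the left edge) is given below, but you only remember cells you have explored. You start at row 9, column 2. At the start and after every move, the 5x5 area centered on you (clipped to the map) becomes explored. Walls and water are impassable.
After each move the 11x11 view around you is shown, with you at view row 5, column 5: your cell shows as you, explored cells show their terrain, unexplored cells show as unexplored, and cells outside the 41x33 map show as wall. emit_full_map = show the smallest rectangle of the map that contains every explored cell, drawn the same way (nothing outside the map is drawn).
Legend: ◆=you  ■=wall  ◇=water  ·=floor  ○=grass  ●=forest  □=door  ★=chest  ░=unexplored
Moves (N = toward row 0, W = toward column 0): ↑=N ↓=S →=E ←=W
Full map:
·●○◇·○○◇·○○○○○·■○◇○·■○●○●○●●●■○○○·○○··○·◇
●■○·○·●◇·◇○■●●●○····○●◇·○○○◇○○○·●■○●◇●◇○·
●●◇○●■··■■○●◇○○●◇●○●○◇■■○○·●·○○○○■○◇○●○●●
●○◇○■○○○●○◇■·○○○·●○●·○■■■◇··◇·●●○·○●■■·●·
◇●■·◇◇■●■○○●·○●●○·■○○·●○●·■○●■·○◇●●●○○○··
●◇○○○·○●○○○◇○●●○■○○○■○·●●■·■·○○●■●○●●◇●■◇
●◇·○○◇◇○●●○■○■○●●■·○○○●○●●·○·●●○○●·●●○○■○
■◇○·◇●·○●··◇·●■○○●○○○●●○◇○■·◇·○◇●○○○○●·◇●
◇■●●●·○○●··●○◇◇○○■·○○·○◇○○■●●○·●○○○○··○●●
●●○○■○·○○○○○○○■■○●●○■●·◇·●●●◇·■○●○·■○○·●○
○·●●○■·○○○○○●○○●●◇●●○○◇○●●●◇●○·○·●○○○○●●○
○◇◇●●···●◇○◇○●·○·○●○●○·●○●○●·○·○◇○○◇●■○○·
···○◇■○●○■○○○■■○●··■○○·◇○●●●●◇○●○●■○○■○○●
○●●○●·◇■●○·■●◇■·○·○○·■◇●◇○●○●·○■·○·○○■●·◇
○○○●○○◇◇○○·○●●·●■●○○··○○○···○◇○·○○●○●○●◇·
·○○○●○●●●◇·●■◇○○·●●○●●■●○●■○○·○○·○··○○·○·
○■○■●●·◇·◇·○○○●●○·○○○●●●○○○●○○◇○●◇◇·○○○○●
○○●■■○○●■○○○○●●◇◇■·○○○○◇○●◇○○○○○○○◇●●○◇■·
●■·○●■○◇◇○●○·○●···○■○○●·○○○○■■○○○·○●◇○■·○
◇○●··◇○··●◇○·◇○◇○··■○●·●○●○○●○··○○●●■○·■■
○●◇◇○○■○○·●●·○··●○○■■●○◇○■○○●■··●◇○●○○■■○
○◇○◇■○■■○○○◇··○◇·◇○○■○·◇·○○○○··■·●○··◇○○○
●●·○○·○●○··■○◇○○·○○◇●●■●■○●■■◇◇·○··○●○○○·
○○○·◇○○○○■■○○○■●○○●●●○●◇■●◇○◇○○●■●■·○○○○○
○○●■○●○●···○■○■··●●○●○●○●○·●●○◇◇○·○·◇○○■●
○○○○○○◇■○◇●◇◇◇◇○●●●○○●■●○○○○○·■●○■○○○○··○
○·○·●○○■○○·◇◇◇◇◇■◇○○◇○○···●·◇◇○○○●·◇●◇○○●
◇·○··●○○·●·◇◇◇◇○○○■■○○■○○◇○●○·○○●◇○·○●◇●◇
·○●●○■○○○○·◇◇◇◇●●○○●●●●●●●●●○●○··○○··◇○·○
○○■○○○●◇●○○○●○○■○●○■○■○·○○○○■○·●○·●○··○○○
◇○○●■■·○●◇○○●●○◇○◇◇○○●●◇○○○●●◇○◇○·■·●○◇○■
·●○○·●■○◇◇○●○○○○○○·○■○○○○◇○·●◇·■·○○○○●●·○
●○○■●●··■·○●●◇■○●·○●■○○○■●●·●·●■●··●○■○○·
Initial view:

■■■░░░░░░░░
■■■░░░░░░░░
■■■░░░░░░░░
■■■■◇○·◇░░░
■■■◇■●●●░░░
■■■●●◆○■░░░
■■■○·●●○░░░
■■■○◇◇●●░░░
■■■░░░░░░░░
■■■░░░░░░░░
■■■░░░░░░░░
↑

■■■░░░░░░░░
■■■░░░░░░░░
■■■░░░░░░░░
■■■●◇·○○░░░
■■■■◇○·◇░░░
■■■◇■◆●●░░░
■■■●●○○■░░░
■■■○·●●○░░░
■■■○◇◇●●░░░
■■■░░░░░░░░
■■■░░░░░░░░

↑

■■■░░░░░░░░
■■■░░░░░░░░
■■■░░░░░░░░
■■■●◇○○○░░░
■■■●◇·○○░░░
■■■■◇◆·◇░░░
■■■◇■●●●░░░
■■■●●○○■░░░
■■■○·●●○░░░
■■■○◇◇●●░░░
■■■░░░░░░░░

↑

■■■░░░░░░░░
■■■░░░░░░░░
■■■░░░░░░░░
■■■◇●■·◇░░░
■■■●◇○○○░░░
■■■●◇◆○○░░░
■■■■◇○·◇░░░
■■■◇■●●●░░░
■■■●●○○■░░░
■■■○·●●○░░░
■■■○◇◇●●░░░

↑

■■■░░░░░░░░
■■■░░░░░░░░
■■■░░░░░░░░
■■■●○◇○■░░░
■■■◇●■·◇░░░
■■■●◇◆○○░░░
■■■●◇·○○░░░
■■■■◇○·◇░░░
■■■◇■●●●░░░
■■■●●○○■░░░
■■■○·●●○░░░

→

■■░░░░░░░░░
■■░░░░░░░░░
■■░░░░░░░░░
■■●○◇○■○░░░
■■◇●■·◇◇░░░
■■●◇○◆○·░░░
■■●◇·○○◇░░░
■■■◇○·◇●░░░
■■◇■●●●░░░░
■■●●○○■░░░░
■■○·●●○░░░░

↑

■■■■■■■■■■■
■■░░░░░░░░░
■■░░░░░░░░░
■■░●◇○●■░░░
■■●○◇○■○░░░
■■◇●■◆◇◇░░░
■■●◇○○○·░░░
■■●◇·○○◇░░░
■■■◇○·◇●░░░
■■◇■●●●░░░░
■■●●○○■░░░░

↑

■■■■■■■■■■■
■■■■■■■■■■■
■■░░░░░░░░░
■■░■○·○·░░░
■■░●◇○●■░░░
■■●○◇◆■○░░░
■■◇●■·◇◇░░░
■■●◇○○○·░░░
■■●◇·○○◇░░░
■■■◇○·◇●░░░
■■◇■●●●░░░░

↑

■■■■■■■■■■■
■■■■■■■■■■■
■■■■■■■■■■■
■■░●○◇·○░░░
■■░■○·○·░░░
■■░●◇◆●■░░░
■■●○◇○■○░░░
■■◇●■·◇◇░░░
■■●◇○○○·░░░
■■●◇·○○◇░░░
■■■◇○·◇●░░░

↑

■■■■■■■■■■■
■■■■■■■■■■■
■■■■■■■■■■■
■■■■■■■■■■■
■■░●○◇·○░░░
■■░■○◆○·░░░
■■░●◇○●■░░░
■■●○◇○■○░░░
■■◇●■·◇◇░░░
■■●◇○○○·░░░
■■●◇·○○◇░░░

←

■■■■■■■■■■■
■■■■■■■■■■■
■■■■■■■■■■■
■■■■■■■■■■■
■■■·●○◇·○░░
■■■●■◆·○·░░
■■■●●◇○●■░░
■■■●○◇○■○░░
■■■◇●■·◇◇░░
■■■●◇○○○·░░
■■■●◇·○○◇░░

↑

■■■■■■■■■■■
■■■■■■■■■■■
■■■■■■■■■■■
■■■■■■■■■■■
■■■■■■■■■■■
■■■·●◆◇·○░░
■■■●■○·○·░░
■■■●●◇○●■░░
■■■●○◇○■○░░
■■■◇●■·◇◇░░
■■■●◇○○○·░░

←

■■■■■■■■■■■
■■■■■■■■■■■
■■■■■■■■■■■
■■■■■■■■■■■
■■■■■■■■■■■
■■■■·◆○◇·○░
■■■■●■○·○·░
■■■■●●◇○●■░
■■■■●○◇○■○░
■■■■◇●■·◇◇░
■■■■●◇○○○·░

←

■■■■■■■■■■■
■■■■■■■■■■■
■■■■■■■■■■■
■■■■■■■■■■■
■■■■■■■■■■■
■■■■■◆●○◇·○
■■■■■●■○·○·
■■■■■●●◇○●■
■■■■■●○◇○■○
■■■■■◇●■·◇◇
■■■■■●◇○○○·

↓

■■■■■■■■■■■
■■■■■■■■■■■
■■■■■■■■■■■
■■■■■■■■■■■
■■■■■·●○◇·○
■■■■■◆■○·○·
■■■■■●●◇○●■
■■■■■●○◇○■○
■■■■■◇●■·◇◇
■■■■■●◇○○○·
■■■■■●◇·○○◇

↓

■■■■■■■■■■■
■■■■■■■■■■■
■■■■■■■■■■■
■■■■■·●○◇·○
■■■■■●■○·○·
■■■■■◆●◇○●■
■■■■■●○◇○■○
■■■■■◇●■·◇◇
■■■■■●◇○○○·
■■■■■●◇·○○◇
■■■■■■◇○·◇●

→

■■■■■■■■■■■
■■■■■■■■■■■
■■■■■■■■■■■
■■■■·●○◇·○░
■■■■●■○·○·░
■■■■●◆◇○●■░
■■■■●○◇○■○░
■■■■◇●■·◇◇░
■■■■●◇○○○·░
■■■■●◇·○○◇░
■■■■■◇○·◇●░

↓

■■■■■■■■■■■
■■■■■■■■■■■
■■■■·●○◇·○░
■■■■●■○·○·░
■■■■●●◇○●■░
■■■■●◆◇○■○░
■■■■◇●■·◇◇░
■■■■●◇○○○·░
■■■■●◇·○○◇░
■■■■■◇○·◇●░
■■■■◇■●●●░░

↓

■■■■■■■■■■■
■■■■·●○◇·○░
■■■■●■○·○·░
■■■■●●◇○●■░
■■■■●○◇○■○░
■■■■◇◆■·◇◇░
■■■■●◇○○○·░
■■■■●◇·○○◇░
■■■■■◇○·◇●░
■■■■◇■●●●░░
■■■■●●○○■░░

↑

■■■■■■■■■■■
■■■■■■■■■■■
■■■■·●○◇·○░
■■■■●■○·○·░
■■■■●●◇○●■░
■■■■●◆◇○■○░
■■■■◇●■·◇◇░
■■■■●◇○○○·░
■■■■●◇·○○◇░
■■■■■◇○·◇●░
■■■■◇■●●●░░

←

■■■■■■■■■■■
■■■■■■■■■■■
■■■■■·●○◇·○
■■■■■●■○·○·
■■■■■●●◇○●■
■■■■■◆○◇○■○
■■■■■◇●■·◇◇
■■■■■●◇○○○·
■■■■■●◇·○○◇
■■■■■■◇○·◇●
■■■■■◇■●●●░

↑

■■■■■■■■■■■
■■■■■■■■■■■
■■■■■■■■■■■
■■■■■·●○◇·○
■■■■■●■○·○·
■■■■■◆●◇○●■
■■■■■●○◇○■○
■■■■■◇●■·◇◇
■■■■■●◇○○○·
■■■■■●◇·○○◇
■■■■■■◇○·◇●

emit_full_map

·●○◇·○
●■○·○·
◆●◇○●■
●○◇○■○
◇●■·◇◇
●◇○○○·
●◇·○○◇
■◇○·◇●
◇■●●●░
●●○○■░
○·●●○░
○◇◇●●░

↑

■■■■■■■■■■■
■■■■■■■■■■■
■■■■■■■■■■■
■■■■■■■■■■■
■■■■■·●○◇·○
■■■■■◆■○·○·
■■■■■●●◇○●■
■■■■■●○◇○■○
■■■■■◇●■·◇◇
■■■■■●◇○○○·
■■■■■●◇·○○◇

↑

■■■■■■■■■■■
■■■■■■■■■■■
■■■■■■■■■■■
■■■■■■■■■■■
■■■■■■■■■■■
■■■■■◆●○◇·○
■■■■■●■○·○·
■■■■■●●◇○●■
■■■■■●○◇○■○
■■■■■◇●■·◇◇
■■■■■●◇○○○·


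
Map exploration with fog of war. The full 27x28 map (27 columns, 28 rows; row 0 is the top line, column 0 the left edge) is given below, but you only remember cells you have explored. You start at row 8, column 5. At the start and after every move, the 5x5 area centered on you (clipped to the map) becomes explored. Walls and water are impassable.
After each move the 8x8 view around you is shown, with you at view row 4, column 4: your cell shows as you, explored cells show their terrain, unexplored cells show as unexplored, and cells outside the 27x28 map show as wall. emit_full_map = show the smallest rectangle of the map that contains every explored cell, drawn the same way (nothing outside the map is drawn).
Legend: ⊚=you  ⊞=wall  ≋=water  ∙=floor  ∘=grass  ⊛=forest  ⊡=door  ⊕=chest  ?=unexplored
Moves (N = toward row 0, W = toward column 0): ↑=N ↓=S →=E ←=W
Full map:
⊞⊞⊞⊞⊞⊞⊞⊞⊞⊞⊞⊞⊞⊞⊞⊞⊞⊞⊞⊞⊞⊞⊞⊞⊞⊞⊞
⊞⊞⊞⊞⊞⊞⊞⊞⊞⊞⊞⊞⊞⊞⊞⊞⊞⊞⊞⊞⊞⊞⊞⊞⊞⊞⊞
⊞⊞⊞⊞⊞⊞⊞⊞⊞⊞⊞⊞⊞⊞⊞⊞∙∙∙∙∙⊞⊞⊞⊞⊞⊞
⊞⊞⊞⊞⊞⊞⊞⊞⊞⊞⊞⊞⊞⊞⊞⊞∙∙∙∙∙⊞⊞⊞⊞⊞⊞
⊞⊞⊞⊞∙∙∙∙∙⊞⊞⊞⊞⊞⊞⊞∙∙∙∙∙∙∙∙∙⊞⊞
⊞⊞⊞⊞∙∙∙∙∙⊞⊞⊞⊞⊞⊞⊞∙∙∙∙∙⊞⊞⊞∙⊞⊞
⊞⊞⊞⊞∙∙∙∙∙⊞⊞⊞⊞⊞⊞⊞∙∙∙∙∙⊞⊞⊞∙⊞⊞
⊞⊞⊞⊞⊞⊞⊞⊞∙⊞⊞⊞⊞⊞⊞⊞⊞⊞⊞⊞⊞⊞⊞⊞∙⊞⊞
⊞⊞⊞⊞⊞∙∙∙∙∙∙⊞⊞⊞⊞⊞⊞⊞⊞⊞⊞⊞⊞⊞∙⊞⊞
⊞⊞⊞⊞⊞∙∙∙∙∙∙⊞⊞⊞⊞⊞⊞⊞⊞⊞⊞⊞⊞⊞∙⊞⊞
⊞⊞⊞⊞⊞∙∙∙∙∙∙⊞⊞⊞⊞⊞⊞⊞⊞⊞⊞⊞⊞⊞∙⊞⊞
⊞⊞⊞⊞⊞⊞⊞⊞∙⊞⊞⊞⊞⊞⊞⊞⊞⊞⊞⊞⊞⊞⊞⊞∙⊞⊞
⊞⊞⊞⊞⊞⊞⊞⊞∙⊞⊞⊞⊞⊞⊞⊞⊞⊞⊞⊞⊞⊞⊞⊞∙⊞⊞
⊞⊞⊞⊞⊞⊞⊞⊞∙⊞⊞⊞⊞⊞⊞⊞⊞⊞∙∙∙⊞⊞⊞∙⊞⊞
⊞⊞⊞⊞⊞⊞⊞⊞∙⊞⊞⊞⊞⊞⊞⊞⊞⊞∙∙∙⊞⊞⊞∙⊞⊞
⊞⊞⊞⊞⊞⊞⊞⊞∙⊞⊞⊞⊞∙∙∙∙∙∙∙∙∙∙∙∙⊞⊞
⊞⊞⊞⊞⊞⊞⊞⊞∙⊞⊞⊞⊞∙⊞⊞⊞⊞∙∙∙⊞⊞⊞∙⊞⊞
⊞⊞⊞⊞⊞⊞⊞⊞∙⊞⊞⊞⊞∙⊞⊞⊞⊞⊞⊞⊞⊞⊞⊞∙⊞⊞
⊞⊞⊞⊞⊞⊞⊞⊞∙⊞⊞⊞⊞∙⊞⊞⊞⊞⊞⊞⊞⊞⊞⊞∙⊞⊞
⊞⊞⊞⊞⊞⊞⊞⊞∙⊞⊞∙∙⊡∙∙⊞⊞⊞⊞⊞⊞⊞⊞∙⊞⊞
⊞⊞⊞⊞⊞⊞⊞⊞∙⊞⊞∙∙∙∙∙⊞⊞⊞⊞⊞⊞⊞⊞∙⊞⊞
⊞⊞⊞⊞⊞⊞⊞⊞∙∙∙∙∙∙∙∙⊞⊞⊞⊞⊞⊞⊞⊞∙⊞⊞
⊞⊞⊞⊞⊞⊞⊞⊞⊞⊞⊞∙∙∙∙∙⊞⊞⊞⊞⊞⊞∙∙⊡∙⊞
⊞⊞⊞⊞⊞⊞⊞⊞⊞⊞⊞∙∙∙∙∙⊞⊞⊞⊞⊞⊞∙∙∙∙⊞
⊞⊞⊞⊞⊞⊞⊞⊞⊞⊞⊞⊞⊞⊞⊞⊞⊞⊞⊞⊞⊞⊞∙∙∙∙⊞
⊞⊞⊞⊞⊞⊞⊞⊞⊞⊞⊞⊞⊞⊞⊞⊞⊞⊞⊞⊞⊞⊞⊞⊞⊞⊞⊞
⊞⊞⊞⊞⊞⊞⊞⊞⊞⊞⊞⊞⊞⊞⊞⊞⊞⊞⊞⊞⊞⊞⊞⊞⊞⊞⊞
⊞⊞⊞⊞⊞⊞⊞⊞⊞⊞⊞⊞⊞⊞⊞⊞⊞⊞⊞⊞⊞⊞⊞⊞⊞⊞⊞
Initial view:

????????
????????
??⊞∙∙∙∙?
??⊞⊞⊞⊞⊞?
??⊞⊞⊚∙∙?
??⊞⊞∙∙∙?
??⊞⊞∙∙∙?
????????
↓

????????
??⊞∙∙∙∙?
??⊞⊞⊞⊞⊞?
??⊞⊞∙∙∙?
??⊞⊞⊚∙∙?
??⊞⊞∙∙∙?
??⊞⊞⊞⊞⊞?
????????

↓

??⊞∙∙∙∙?
??⊞⊞⊞⊞⊞?
??⊞⊞∙∙∙?
??⊞⊞∙∙∙?
??⊞⊞⊚∙∙?
??⊞⊞⊞⊞⊞?
??⊞⊞⊞⊞⊞?
????????

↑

????????
??⊞∙∙∙∙?
??⊞⊞⊞⊞⊞?
??⊞⊞∙∙∙?
??⊞⊞⊚∙∙?
??⊞⊞∙∙∙?
??⊞⊞⊞⊞⊞?
??⊞⊞⊞⊞⊞?

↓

??⊞∙∙∙∙?
??⊞⊞⊞⊞⊞?
??⊞⊞∙∙∙?
??⊞⊞∙∙∙?
??⊞⊞⊚∙∙?
??⊞⊞⊞⊞⊞?
??⊞⊞⊞⊞⊞?
????????

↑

????????
??⊞∙∙∙∙?
??⊞⊞⊞⊞⊞?
??⊞⊞∙∙∙?
??⊞⊞⊚∙∙?
??⊞⊞∙∙∙?
??⊞⊞⊞⊞⊞?
??⊞⊞⊞⊞⊞?

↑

????????
????????
??⊞∙∙∙∙?
??⊞⊞⊞⊞⊞?
??⊞⊞⊚∙∙?
??⊞⊞∙∙∙?
??⊞⊞∙∙∙?
??⊞⊞⊞⊞⊞?


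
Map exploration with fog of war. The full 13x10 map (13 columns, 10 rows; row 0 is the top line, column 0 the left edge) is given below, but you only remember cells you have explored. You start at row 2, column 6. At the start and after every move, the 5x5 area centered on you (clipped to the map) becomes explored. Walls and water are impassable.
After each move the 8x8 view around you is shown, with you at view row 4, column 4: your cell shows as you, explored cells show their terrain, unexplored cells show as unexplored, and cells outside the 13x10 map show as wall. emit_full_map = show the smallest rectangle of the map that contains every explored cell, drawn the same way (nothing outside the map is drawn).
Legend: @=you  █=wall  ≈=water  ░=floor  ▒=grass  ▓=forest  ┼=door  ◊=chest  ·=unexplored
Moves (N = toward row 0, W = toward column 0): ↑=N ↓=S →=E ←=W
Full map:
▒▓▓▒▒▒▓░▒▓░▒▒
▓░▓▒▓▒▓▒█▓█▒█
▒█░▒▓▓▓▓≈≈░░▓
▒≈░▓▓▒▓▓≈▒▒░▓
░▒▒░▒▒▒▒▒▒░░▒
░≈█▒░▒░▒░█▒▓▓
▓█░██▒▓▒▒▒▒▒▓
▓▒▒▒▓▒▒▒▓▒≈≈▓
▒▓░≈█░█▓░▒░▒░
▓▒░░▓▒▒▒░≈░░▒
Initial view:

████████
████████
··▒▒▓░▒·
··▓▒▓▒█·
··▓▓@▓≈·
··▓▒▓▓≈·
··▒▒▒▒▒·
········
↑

████████
████████
████████
··▒▒▓░▒·
··▓▒@▒█·
··▓▓▓▓≈·
··▓▒▓▓≈·
··▒▒▒▒▒·

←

████████
████████
████████
··▒▒▒▓░▒
··▒▓@▓▒█
··▒▓▓▓▓≈
··▓▓▒▓▓≈
···▒▒▒▒▒

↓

████████
████████
··▒▒▒▓░▒
··▒▓▒▓▒█
··▒▓@▓▓≈
··▓▓▒▓▓≈
··░▒▒▒▒▒
········

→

████████
████████
·▒▒▒▓░▒·
·▒▓▒▓▒█·
·▒▓▓@▓≈·
·▓▓▒▓▓≈·
·░▒▒▒▒▒·
········

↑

████████
████████
████████
·▒▒▒▓░▒·
·▒▓▒@▒█·
·▒▓▓▓▓≈·
·▓▓▒▓▓≈·
·░▒▒▒▒▒·

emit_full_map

▒▒▒▓░▒
▒▓▒@▒█
▒▓▓▓▓≈
▓▓▒▓▓≈
░▒▒▒▒▒

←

████████
████████
████████
··▒▒▒▓░▒
··▒▓@▓▒█
··▒▓▓▓▓≈
··▓▓▒▓▓≈
··░▒▒▒▒▒

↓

████████
████████
··▒▒▒▓░▒
··▒▓▒▓▒█
··▒▓@▓▓≈
··▓▓▒▓▓≈
··░▒▒▒▒▒
········

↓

████████
··▒▒▒▓░▒
··▒▓▒▓▒█
··▒▓▓▓▓≈
··▓▓@▓▓≈
··░▒▒▒▒▒
··▒░▒░▒·
········

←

████████
···▒▒▒▓░
··▓▒▓▒▓▒
··░▒▓▓▓▓
··░▓@▒▓▓
··▒░▒▒▒▒
··█▒░▒░▒
········

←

████████
█···▒▒▒▓
█·░▓▒▓▒▓
█·█░▒▓▓▓
█·≈░@▓▒▓
█·▒▒░▒▒▒
█·≈█▒░▒░
█·······

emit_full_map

··▒▒▒▓░▒
░▓▒▓▒▓▒█
█░▒▓▓▓▓≈
≈░@▓▒▓▓≈
▒▒░▒▒▒▒▒
≈█▒░▒░▒·


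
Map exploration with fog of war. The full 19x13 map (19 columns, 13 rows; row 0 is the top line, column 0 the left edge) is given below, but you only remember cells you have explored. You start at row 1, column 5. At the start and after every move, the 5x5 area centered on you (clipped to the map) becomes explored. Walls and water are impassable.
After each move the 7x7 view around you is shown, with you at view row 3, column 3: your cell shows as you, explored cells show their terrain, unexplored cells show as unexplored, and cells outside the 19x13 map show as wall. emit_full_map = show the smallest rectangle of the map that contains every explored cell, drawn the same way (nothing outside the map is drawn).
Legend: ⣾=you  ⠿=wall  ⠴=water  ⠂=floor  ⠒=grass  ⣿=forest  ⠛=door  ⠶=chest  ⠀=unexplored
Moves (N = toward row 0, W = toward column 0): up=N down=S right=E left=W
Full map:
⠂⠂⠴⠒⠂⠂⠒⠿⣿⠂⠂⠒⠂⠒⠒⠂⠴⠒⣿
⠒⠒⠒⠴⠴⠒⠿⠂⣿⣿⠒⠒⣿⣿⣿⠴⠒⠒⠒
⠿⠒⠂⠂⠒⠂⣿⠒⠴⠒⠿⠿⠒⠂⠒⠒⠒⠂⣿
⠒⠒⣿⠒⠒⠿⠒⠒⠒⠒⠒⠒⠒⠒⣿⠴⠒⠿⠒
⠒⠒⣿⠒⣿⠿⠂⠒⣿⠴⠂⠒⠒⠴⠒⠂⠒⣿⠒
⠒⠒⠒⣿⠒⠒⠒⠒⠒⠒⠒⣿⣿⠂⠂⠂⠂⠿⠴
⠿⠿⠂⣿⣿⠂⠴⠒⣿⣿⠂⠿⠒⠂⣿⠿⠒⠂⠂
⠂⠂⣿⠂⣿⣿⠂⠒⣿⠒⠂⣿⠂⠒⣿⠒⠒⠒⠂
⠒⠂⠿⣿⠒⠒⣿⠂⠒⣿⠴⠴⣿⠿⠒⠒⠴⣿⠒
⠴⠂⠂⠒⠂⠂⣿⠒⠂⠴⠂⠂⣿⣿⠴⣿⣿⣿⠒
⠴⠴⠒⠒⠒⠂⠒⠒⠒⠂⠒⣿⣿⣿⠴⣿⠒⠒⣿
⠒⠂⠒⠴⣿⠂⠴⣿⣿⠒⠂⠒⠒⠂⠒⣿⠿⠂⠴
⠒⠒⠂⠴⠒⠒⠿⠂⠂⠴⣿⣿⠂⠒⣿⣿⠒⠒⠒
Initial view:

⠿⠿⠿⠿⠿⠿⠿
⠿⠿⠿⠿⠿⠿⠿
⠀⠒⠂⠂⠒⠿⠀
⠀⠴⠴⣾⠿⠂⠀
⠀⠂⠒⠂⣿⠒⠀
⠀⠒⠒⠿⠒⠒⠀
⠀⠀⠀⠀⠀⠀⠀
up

⠿⠿⠿⠿⠿⠿⠿
⠿⠿⠿⠿⠿⠿⠿
⠿⠿⠿⠿⠿⠿⠿
⠀⠒⠂⣾⠒⠿⠀
⠀⠴⠴⠒⠿⠂⠀
⠀⠂⠒⠂⣿⠒⠀
⠀⠒⠒⠿⠒⠒⠀

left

⠿⠿⠿⠿⠿⠿⠿
⠿⠿⠿⠿⠿⠿⠿
⠿⠿⠿⠿⠿⠿⠿
⠀⠴⠒⣾⠂⠒⠿
⠀⠒⠴⠴⠒⠿⠂
⠀⠂⠂⠒⠂⣿⠒
⠀⠀⠒⠒⠿⠒⠒

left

⠿⠿⠿⠿⠿⠿⠿
⠿⠿⠿⠿⠿⠿⠿
⠿⠿⠿⠿⠿⠿⠿
⠀⠂⠴⣾⠂⠂⠒
⠀⠒⠒⠴⠴⠒⠿
⠀⠒⠂⠂⠒⠂⣿
⠀⠀⠀⠒⠒⠿⠒

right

⠿⠿⠿⠿⠿⠿⠿
⠿⠿⠿⠿⠿⠿⠿
⠿⠿⠿⠿⠿⠿⠿
⠂⠴⠒⣾⠂⠒⠿
⠒⠒⠴⠴⠒⠿⠂
⠒⠂⠂⠒⠂⣿⠒
⠀⠀⠒⠒⠿⠒⠒

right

⠿⠿⠿⠿⠿⠿⠿
⠿⠿⠿⠿⠿⠿⠿
⠿⠿⠿⠿⠿⠿⠿
⠴⠒⠂⣾⠒⠿⠀
⠒⠴⠴⠒⠿⠂⠀
⠂⠂⠒⠂⣿⠒⠀
⠀⠒⠒⠿⠒⠒⠀

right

⠿⠿⠿⠿⠿⠿⠿
⠿⠿⠿⠿⠿⠿⠿
⠿⠿⠿⠿⠿⠿⠿
⠒⠂⠂⣾⠿⣿⠀
⠴⠴⠒⠿⠂⣿⠀
⠂⠒⠂⣿⠒⠴⠀
⠒⠒⠿⠒⠒⠀⠀

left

⠿⠿⠿⠿⠿⠿⠿
⠿⠿⠿⠿⠿⠿⠿
⠿⠿⠿⠿⠿⠿⠿
⠴⠒⠂⣾⠒⠿⣿
⠒⠴⠴⠒⠿⠂⣿
⠂⠂⠒⠂⣿⠒⠴
⠀⠒⠒⠿⠒⠒⠀

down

⠿⠿⠿⠿⠿⠿⠿
⠿⠿⠿⠿⠿⠿⠿
⠴⠒⠂⠂⠒⠿⣿
⠒⠴⠴⣾⠿⠂⣿
⠂⠂⠒⠂⣿⠒⠴
⠀⠒⠒⠿⠒⠒⠀
⠀⠀⠀⠀⠀⠀⠀

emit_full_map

⠂⠴⠒⠂⠂⠒⠿⣿
⠒⠒⠴⠴⣾⠿⠂⣿
⠒⠂⠂⠒⠂⣿⠒⠴
⠀⠀⠒⠒⠿⠒⠒⠀

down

⠿⠿⠿⠿⠿⠿⠿
⠴⠒⠂⠂⠒⠿⣿
⠒⠴⠴⠒⠿⠂⣿
⠂⠂⠒⣾⣿⠒⠴
⠀⠒⠒⠿⠒⠒⠀
⠀⠒⣿⠿⠂⠒⠀
⠀⠀⠀⠀⠀⠀⠀

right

⠿⠿⠿⠿⠿⠿⠿
⠒⠂⠂⠒⠿⣿⠀
⠴⠴⠒⠿⠂⣿⠀
⠂⠒⠂⣾⠒⠴⠀
⠒⠒⠿⠒⠒⠒⠀
⠒⣿⠿⠂⠒⣿⠀
⠀⠀⠀⠀⠀⠀⠀

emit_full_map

⠂⠴⠒⠂⠂⠒⠿⣿
⠒⠒⠴⠴⠒⠿⠂⣿
⠒⠂⠂⠒⠂⣾⠒⠴
⠀⠀⠒⠒⠿⠒⠒⠒
⠀⠀⠒⣿⠿⠂⠒⣿


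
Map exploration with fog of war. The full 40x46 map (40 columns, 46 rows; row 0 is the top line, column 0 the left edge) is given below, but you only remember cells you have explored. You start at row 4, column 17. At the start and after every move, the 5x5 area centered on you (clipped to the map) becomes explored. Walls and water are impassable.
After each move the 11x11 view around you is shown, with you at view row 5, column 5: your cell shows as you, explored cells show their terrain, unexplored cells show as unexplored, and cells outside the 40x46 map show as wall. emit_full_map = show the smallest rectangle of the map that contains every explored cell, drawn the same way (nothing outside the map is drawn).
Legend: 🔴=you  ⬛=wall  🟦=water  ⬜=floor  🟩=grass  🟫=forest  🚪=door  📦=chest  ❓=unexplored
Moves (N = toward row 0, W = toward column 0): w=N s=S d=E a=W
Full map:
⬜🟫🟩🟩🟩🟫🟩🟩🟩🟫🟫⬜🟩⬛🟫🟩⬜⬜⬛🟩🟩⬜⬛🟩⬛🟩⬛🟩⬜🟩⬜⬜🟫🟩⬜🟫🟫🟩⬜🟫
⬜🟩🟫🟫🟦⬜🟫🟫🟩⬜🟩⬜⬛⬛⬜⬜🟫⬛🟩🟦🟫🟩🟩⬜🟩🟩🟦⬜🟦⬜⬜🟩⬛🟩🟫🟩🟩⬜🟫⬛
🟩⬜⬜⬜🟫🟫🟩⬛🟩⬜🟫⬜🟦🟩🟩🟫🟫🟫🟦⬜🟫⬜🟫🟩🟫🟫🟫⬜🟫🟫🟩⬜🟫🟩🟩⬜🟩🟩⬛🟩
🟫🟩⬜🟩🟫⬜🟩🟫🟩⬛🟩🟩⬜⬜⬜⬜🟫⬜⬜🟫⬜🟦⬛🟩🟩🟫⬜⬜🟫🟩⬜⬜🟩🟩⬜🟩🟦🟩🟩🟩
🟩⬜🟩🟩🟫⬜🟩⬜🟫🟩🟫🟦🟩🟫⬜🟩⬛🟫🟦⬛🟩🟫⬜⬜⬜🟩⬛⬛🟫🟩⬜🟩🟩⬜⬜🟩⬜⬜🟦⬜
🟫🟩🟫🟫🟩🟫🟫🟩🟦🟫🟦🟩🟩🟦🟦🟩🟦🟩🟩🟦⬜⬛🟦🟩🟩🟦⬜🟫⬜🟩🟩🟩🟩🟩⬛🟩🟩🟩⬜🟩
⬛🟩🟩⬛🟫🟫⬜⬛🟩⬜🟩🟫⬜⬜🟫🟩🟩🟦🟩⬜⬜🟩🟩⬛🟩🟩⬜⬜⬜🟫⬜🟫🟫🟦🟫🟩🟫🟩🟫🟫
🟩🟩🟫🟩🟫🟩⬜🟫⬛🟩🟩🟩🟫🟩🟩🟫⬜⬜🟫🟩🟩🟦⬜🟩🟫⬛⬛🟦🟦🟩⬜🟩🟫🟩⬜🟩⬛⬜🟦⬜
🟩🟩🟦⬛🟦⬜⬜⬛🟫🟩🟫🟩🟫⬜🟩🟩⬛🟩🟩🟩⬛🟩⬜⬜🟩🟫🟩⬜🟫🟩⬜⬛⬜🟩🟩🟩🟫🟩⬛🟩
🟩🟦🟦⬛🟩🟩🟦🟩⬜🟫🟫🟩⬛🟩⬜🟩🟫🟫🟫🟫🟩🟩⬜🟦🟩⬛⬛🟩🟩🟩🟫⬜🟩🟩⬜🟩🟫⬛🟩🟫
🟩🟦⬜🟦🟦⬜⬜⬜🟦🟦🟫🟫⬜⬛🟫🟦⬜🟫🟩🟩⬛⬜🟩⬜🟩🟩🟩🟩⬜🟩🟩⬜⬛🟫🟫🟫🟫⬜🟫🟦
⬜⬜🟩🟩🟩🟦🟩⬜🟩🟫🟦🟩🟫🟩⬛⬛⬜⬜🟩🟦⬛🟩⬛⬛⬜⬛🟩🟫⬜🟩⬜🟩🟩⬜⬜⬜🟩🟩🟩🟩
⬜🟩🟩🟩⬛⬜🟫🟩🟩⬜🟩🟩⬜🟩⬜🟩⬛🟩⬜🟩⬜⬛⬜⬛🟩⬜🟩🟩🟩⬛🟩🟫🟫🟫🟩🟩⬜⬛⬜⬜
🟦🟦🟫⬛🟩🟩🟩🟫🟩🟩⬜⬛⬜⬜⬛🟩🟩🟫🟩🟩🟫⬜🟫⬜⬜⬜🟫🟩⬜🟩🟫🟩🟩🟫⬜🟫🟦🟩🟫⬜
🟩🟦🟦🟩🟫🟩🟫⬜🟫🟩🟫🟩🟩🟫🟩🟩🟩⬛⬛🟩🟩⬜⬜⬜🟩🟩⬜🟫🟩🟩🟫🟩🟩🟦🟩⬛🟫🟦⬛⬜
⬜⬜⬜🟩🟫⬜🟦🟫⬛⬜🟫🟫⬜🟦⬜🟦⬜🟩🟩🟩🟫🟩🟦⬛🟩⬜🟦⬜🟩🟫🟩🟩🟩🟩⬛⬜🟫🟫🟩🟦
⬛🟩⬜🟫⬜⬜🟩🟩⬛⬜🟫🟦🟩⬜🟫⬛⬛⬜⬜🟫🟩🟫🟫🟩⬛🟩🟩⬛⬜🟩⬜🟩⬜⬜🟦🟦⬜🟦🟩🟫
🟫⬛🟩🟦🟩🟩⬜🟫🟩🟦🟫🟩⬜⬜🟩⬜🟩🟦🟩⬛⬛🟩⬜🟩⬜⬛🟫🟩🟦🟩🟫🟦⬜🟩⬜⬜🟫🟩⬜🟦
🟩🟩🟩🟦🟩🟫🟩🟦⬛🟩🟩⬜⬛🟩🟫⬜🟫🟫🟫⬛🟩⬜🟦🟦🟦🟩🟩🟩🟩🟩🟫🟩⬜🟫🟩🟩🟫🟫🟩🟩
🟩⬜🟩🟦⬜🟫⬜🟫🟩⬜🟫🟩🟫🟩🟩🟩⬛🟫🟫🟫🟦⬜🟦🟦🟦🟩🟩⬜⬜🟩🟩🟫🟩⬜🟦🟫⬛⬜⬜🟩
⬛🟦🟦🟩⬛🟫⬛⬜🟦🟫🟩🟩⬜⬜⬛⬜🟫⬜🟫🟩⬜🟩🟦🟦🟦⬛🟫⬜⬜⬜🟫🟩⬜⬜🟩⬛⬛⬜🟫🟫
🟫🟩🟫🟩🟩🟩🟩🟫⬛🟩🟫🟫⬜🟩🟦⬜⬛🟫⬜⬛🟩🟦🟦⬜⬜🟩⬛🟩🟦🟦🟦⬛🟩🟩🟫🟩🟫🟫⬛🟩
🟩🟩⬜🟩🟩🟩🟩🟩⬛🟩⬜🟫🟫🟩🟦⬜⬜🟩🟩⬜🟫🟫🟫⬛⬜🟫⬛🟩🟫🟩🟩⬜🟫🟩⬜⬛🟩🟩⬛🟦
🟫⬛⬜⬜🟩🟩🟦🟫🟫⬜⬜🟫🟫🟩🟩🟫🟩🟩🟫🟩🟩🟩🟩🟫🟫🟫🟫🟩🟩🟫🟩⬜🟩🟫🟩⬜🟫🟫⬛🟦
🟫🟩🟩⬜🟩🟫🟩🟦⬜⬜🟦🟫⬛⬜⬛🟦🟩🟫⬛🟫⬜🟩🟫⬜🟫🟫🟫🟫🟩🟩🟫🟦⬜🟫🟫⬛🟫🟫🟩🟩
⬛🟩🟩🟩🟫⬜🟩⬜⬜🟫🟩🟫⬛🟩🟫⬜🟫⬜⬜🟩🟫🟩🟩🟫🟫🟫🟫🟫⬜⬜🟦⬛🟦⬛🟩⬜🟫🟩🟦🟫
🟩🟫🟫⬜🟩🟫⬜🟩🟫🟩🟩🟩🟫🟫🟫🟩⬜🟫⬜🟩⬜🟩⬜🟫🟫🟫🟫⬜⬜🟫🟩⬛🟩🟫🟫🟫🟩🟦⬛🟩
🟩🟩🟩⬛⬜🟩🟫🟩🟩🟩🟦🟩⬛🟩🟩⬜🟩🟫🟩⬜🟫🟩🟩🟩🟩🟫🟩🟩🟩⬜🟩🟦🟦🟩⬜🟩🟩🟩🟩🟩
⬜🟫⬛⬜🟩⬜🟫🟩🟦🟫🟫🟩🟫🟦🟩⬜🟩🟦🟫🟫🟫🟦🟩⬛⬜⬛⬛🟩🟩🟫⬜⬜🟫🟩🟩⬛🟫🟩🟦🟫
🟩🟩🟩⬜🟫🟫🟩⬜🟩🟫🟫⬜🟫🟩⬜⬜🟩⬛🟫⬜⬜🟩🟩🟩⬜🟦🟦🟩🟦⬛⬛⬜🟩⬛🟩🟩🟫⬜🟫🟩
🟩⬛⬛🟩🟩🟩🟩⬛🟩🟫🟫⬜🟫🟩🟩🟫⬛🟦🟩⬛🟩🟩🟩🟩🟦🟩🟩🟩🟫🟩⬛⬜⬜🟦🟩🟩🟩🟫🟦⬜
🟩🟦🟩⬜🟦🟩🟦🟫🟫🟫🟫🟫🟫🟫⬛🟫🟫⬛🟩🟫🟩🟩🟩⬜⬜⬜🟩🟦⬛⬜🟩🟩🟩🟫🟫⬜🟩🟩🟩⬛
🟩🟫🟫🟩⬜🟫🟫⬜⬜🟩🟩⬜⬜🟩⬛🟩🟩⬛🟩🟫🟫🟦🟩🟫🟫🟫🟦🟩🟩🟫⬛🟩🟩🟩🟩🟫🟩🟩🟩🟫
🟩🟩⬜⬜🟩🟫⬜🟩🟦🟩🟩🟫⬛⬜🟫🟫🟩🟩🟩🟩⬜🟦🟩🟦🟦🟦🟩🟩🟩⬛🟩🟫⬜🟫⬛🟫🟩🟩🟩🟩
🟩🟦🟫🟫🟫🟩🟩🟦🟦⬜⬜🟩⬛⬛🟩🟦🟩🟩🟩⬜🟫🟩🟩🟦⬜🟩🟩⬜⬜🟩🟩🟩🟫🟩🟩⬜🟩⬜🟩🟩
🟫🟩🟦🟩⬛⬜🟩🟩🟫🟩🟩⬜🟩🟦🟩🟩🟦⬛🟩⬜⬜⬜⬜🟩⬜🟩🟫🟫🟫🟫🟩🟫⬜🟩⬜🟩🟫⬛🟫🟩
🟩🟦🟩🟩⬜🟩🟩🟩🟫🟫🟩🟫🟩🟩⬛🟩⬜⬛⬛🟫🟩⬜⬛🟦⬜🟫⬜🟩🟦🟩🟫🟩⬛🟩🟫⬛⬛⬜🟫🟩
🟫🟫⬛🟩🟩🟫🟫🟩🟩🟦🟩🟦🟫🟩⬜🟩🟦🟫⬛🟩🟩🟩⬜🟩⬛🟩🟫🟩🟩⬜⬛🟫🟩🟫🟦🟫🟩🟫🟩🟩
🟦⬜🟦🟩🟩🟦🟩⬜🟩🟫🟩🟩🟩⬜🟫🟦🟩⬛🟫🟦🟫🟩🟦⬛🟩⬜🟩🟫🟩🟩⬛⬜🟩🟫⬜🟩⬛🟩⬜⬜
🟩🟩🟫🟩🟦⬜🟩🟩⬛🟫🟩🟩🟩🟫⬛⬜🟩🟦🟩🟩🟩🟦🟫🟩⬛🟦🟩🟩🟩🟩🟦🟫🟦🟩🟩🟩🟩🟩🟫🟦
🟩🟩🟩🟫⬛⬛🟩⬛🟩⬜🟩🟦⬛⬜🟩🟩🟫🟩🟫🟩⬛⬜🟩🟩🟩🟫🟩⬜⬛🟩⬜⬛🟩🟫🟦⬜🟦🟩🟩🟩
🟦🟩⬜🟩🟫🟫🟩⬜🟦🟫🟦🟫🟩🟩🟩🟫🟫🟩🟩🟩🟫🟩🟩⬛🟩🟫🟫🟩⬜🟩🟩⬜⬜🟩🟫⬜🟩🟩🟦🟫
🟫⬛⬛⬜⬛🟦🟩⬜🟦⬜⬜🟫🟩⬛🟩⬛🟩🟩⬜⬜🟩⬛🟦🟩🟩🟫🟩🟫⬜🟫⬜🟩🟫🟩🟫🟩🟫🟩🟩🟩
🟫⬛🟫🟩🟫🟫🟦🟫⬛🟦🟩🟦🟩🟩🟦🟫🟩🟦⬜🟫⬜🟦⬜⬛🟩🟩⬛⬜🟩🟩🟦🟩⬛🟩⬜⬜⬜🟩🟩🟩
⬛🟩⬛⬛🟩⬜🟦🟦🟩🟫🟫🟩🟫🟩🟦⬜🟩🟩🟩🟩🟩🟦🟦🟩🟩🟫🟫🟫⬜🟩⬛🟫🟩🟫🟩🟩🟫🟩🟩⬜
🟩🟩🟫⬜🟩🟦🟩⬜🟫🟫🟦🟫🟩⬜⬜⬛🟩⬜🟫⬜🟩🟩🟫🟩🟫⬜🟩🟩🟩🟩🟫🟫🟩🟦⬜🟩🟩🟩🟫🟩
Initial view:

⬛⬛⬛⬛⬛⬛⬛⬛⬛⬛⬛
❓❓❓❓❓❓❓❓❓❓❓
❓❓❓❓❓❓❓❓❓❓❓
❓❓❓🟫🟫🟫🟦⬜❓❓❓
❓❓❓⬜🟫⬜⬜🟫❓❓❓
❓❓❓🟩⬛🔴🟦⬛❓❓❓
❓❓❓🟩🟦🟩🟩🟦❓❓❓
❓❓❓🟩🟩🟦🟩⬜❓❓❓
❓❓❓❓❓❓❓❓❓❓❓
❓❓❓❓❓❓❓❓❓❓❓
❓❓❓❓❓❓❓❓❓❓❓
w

⬛⬛⬛⬛⬛⬛⬛⬛⬛⬛⬛
⬛⬛⬛⬛⬛⬛⬛⬛⬛⬛⬛
❓❓❓❓❓❓❓❓❓❓❓
❓❓❓⬜🟫⬛🟩🟦❓❓❓
❓❓❓🟫🟫🟫🟦⬜❓❓❓
❓❓❓⬜🟫🔴⬜🟫❓❓❓
❓❓❓🟩⬛🟫🟦⬛❓❓❓
❓❓❓🟩🟦🟩🟩🟦❓❓❓
❓❓❓🟩🟩🟦🟩⬜❓❓❓
❓❓❓❓❓❓❓❓❓❓❓
❓❓❓❓❓❓❓❓❓❓❓

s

⬛⬛⬛⬛⬛⬛⬛⬛⬛⬛⬛
❓❓❓❓❓❓❓❓❓❓❓
❓❓❓⬜🟫⬛🟩🟦❓❓❓
❓❓❓🟫🟫🟫🟦⬜❓❓❓
❓❓❓⬜🟫⬜⬜🟫❓❓❓
❓❓❓🟩⬛🔴🟦⬛❓❓❓
❓❓❓🟩🟦🟩🟩🟦❓❓❓
❓❓❓🟩🟩🟦🟩⬜❓❓❓
❓❓❓❓❓❓❓❓❓❓❓
❓❓❓❓❓❓❓❓❓❓❓
❓❓❓❓❓❓❓❓❓❓❓

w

⬛⬛⬛⬛⬛⬛⬛⬛⬛⬛⬛
⬛⬛⬛⬛⬛⬛⬛⬛⬛⬛⬛
❓❓❓❓❓❓❓❓❓❓❓
❓❓❓⬜🟫⬛🟩🟦❓❓❓
❓❓❓🟫🟫🟫🟦⬜❓❓❓
❓❓❓⬜🟫🔴⬜🟫❓❓❓
❓❓❓🟩⬛🟫🟦⬛❓❓❓
❓❓❓🟩🟦🟩🟩🟦❓❓❓
❓❓❓🟩🟩🟦🟩⬜❓❓❓
❓❓❓❓❓❓❓❓❓❓❓
❓❓❓❓❓❓❓❓❓❓❓

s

⬛⬛⬛⬛⬛⬛⬛⬛⬛⬛⬛
❓❓❓❓❓❓❓❓❓❓❓
❓❓❓⬜🟫⬛🟩🟦❓❓❓
❓❓❓🟫🟫🟫🟦⬜❓❓❓
❓❓❓⬜🟫⬜⬜🟫❓❓❓
❓❓❓🟩⬛🔴🟦⬛❓❓❓
❓❓❓🟩🟦🟩🟩🟦❓❓❓
❓❓❓🟩🟩🟦🟩⬜❓❓❓
❓❓❓❓❓❓❓❓❓❓❓
❓❓❓❓❓❓❓❓❓❓❓
❓❓❓❓❓❓❓❓❓❓❓

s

❓❓❓❓❓❓❓❓❓❓❓
❓❓❓⬜🟫⬛🟩🟦❓❓❓
❓❓❓🟫🟫🟫🟦⬜❓❓❓
❓❓❓⬜🟫⬜⬜🟫❓❓❓
❓❓❓🟩⬛🟫🟦⬛❓❓❓
❓❓❓🟩🟦🔴🟩🟦❓❓❓
❓❓❓🟩🟩🟦🟩⬜❓❓❓
❓❓❓🟫⬜⬜🟫🟩❓❓❓
❓❓❓❓❓❓❓❓❓❓❓
❓❓❓❓❓❓❓❓❓❓❓
❓❓❓❓❓❓❓❓❓❓❓

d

❓❓❓❓❓❓❓❓❓❓❓
❓❓⬜🟫⬛🟩🟦❓❓❓❓
❓❓🟫🟫🟫🟦⬜❓❓❓❓
❓❓⬜🟫⬜⬜🟫⬜❓❓❓
❓❓🟩⬛🟫🟦⬛🟩❓❓❓
❓❓🟩🟦🟩🔴🟦⬜❓❓❓
❓❓🟩🟩🟦🟩⬜⬜❓❓❓
❓❓🟫⬜⬜🟫🟩🟩❓❓❓
❓❓❓❓❓❓❓❓❓❓❓
❓❓❓❓❓❓❓❓❓❓❓
❓❓❓❓❓❓❓❓❓❓❓

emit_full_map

⬜🟫⬛🟩🟦❓
🟫🟫🟫🟦⬜❓
⬜🟫⬜⬜🟫⬜
🟩⬛🟫🟦⬛🟩
🟩🟦🟩🔴🟦⬜
🟩🟩🟦🟩⬜⬜
🟫⬜⬜🟫🟩🟩

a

❓❓❓❓❓❓❓❓❓❓❓
❓❓❓⬜🟫⬛🟩🟦❓❓❓
❓❓❓🟫🟫🟫🟦⬜❓❓❓
❓❓❓⬜🟫⬜⬜🟫⬜❓❓
❓❓❓🟩⬛🟫🟦⬛🟩❓❓
❓❓❓🟩🟦🔴🟩🟦⬜❓❓
❓❓❓🟩🟩🟦🟩⬜⬜❓❓
❓❓❓🟫⬜⬜🟫🟩🟩❓❓
❓❓❓❓❓❓❓❓❓❓❓
❓❓❓❓❓❓❓❓❓❓❓
❓❓❓❓❓❓❓❓❓❓❓

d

❓❓❓❓❓❓❓❓❓❓❓
❓❓⬜🟫⬛🟩🟦❓❓❓❓
❓❓🟫🟫🟫🟦⬜❓❓❓❓
❓❓⬜🟫⬜⬜🟫⬜❓❓❓
❓❓🟩⬛🟫🟦⬛🟩❓❓❓
❓❓🟩🟦🟩🔴🟦⬜❓❓❓
❓❓🟩🟩🟦🟩⬜⬜❓❓❓
❓❓🟫⬜⬜🟫🟩🟩❓❓❓
❓❓❓❓❓❓❓❓❓❓❓
❓❓❓❓❓❓❓❓❓❓❓
❓❓❓❓❓❓❓❓❓❓❓

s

❓❓⬜🟫⬛🟩🟦❓❓❓❓
❓❓🟫🟫🟫🟦⬜❓❓❓❓
❓❓⬜🟫⬜⬜🟫⬜❓❓❓
❓❓🟩⬛🟫🟦⬛🟩❓❓❓
❓❓🟩🟦🟩🟩🟦⬜❓❓❓
❓❓🟩🟩🟦🔴⬜⬜❓❓❓
❓❓🟫⬜⬜🟫🟩🟩❓❓❓
❓❓❓⬛🟩🟩🟩⬛❓❓❓
❓❓❓❓❓❓❓❓❓❓❓
❓❓❓❓❓❓❓❓❓❓❓
❓❓❓❓❓❓❓❓❓❓❓

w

❓❓❓❓❓❓❓❓❓❓❓
❓❓⬜🟫⬛🟩🟦❓❓❓❓
❓❓🟫🟫🟫🟦⬜❓❓❓❓
❓❓⬜🟫⬜⬜🟫⬜❓❓❓
❓❓🟩⬛🟫🟦⬛🟩❓❓❓
❓❓🟩🟦🟩🔴🟦⬜❓❓❓
❓❓🟩🟩🟦🟩⬜⬜❓❓❓
❓❓🟫⬜⬜🟫🟩🟩❓❓❓
❓❓❓⬛🟩🟩🟩⬛❓❓❓
❓❓❓❓❓❓❓❓❓❓❓
❓❓❓❓❓❓❓❓❓❓❓

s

❓❓⬜🟫⬛🟩🟦❓❓❓❓
❓❓🟫🟫🟫🟦⬜❓❓❓❓
❓❓⬜🟫⬜⬜🟫⬜❓❓❓
❓❓🟩⬛🟫🟦⬛🟩❓❓❓
❓❓🟩🟦🟩🟩🟦⬜❓❓❓
❓❓🟩🟩🟦🔴⬜⬜❓❓❓
❓❓🟫⬜⬜🟫🟩🟩❓❓❓
❓❓❓⬛🟩🟩🟩⬛❓❓❓
❓❓❓❓❓❓❓❓❓❓❓
❓❓❓❓❓❓❓❓❓❓❓
❓❓❓❓❓❓❓❓❓❓❓

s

❓❓🟫🟫🟫🟦⬜❓❓❓❓
❓❓⬜🟫⬜⬜🟫⬜❓❓❓
❓❓🟩⬛🟫🟦⬛🟩❓❓❓
❓❓🟩🟦🟩🟩🟦⬜❓❓❓
❓❓🟩🟩🟦🟩⬜⬜❓❓❓
❓❓🟫⬜⬜🔴🟩🟩❓❓❓
❓❓❓⬛🟩🟩🟩⬛❓❓❓
❓❓❓🟫🟫🟫🟫🟩❓❓❓
❓❓❓❓❓❓❓❓❓❓❓
❓❓❓❓❓❓❓❓❓❓❓
❓❓❓❓❓❓❓❓❓❓❓

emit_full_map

⬜🟫⬛🟩🟦❓
🟫🟫🟫🟦⬜❓
⬜🟫⬜⬜🟫⬜
🟩⬛🟫🟦⬛🟩
🟩🟦🟩🟩🟦⬜
🟩🟩🟦🟩⬜⬜
🟫⬜⬜🔴🟩🟩
❓⬛🟩🟩🟩⬛
❓🟫🟫🟫🟫🟩

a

❓❓❓🟫🟫🟫🟦⬜❓❓❓
❓❓❓⬜🟫⬜⬜🟫⬜❓❓
❓❓❓🟩⬛🟫🟦⬛🟩❓❓
❓❓❓🟩🟦🟩🟩🟦⬜❓❓
❓❓❓🟩🟩🟦🟩⬜⬜❓❓
❓❓❓🟫⬜🔴🟫🟩🟩❓❓
❓❓❓🟩⬛🟩🟩🟩⬛❓❓
❓❓❓🟩🟫🟫🟫🟫🟩❓❓
❓❓❓❓❓❓❓❓❓❓❓
❓❓❓❓❓❓❓❓❓❓❓
❓❓❓❓❓❓❓❓❓❓❓

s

❓❓❓⬜🟫⬜⬜🟫⬜❓❓
❓❓❓🟩⬛🟫🟦⬛🟩❓❓
❓❓❓🟩🟦🟩🟩🟦⬜❓❓
❓❓❓🟩🟩🟦🟩⬜⬜❓❓
❓❓❓🟫⬜⬜🟫🟩🟩❓❓
❓❓❓🟩⬛🔴🟩🟩⬛❓❓
❓❓❓🟩🟫🟫🟫🟫🟩❓❓
❓❓❓🟦⬜🟫🟩🟩❓❓❓
❓❓❓❓❓❓❓❓❓❓❓
❓❓❓❓❓❓❓❓❓❓❓
❓❓❓❓❓❓❓❓❓❓❓

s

❓❓❓🟩⬛🟫🟦⬛🟩❓❓
❓❓❓🟩🟦🟩🟩🟦⬜❓❓
❓❓❓🟩🟩🟦🟩⬜⬜❓❓
❓❓❓🟫⬜⬜🟫🟩🟩❓❓
❓❓❓🟩⬛🟩🟩🟩⬛❓❓
❓❓❓🟩🟫🔴🟫🟫🟩❓❓
❓❓❓🟦⬜🟫🟩🟩❓❓❓
❓❓❓⬛⬜⬜🟩🟦❓❓❓
❓❓❓❓❓❓❓❓❓❓❓
❓❓❓❓❓❓❓❓❓❓❓
❓❓❓❓❓❓❓❓❓❓❓

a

❓❓❓❓🟩⬛🟫🟦⬛🟩❓
❓❓❓❓🟩🟦🟩🟩🟦⬜❓
❓❓❓❓🟩🟩🟦🟩⬜⬜❓
❓❓❓🟩🟫⬜⬜🟫🟩🟩❓
❓❓❓🟩🟩⬛🟩🟩🟩⬛❓
❓❓❓⬜🟩🔴🟫🟫🟫🟩❓
❓❓❓🟫🟦⬜🟫🟩🟩❓❓
❓❓❓⬛⬛⬜⬜🟩🟦❓❓
❓❓❓❓❓❓❓❓❓❓❓
❓❓❓❓❓❓❓❓❓❓❓
❓❓❓❓❓❓❓❓❓❓❓

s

❓❓❓❓🟩🟦🟩🟩🟦⬜❓
❓❓❓❓🟩🟩🟦🟩⬜⬜❓
❓❓❓🟩🟫⬜⬜🟫🟩🟩❓
❓❓❓🟩🟩⬛🟩🟩🟩⬛❓
❓❓❓⬜🟩🟫🟫🟫🟫🟩❓
❓❓❓🟫🟦🔴🟫🟩🟩❓❓
❓❓❓⬛⬛⬜⬜🟩🟦❓❓
❓❓❓⬜🟩⬛🟩⬜❓❓❓
❓❓❓❓❓❓❓❓❓❓❓
❓❓❓❓❓❓❓❓❓❓❓
❓❓❓❓❓❓❓❓❓❓❓

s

❓❓❓❓🟩🟩🟦🟩⬜⬜❓
❓❓❓🟩🟫⬜⬜🟫🟩🟩❓
❓❓❓🟩🟩⬛🟩🟩🟩⬛❓
❓❓❓⬜🟩🟫🟫🟫🟫🟩❓
❓❓❓🟫🟦⬜🟫🟩🟩❓❓
❓❓❓⬛⬛🔴⬜🟩🟦❓❓
❓❓❓⬜🟩⬛🟩⬜❓❓❓
❓❓❓⬛🟩🟩🟫🟩❓❓❓
❓❓❓❓❓❓❓❓❓❓❓
❓❓❓❓❓❓❓❓❓❓❓
❓❓❓❓❓❓❓❓❓❓❓

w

❓❓❓❓🟩🟦🟩🟩🟦⬜❓
❓❓❓❓🟩🟩🟦🟩⬜⬜❓
❓❓❓🟩🟫⬜⬜🟫🟩🟩❓
❓❓❓🟩🟩⬛🟩🟩🟩⬛❓
❓❓❓⬜🟩🟫🟫🟫🟫🟩❓
❓❓❓🟫🟦🔴🟫🟩🟩❓❓
❓❓❓⬛⬛⬜⬜🟩🟦❓❓
❓❓❓⬜🟩⬛🟩⬜❓❓❓
❓❓❓⬛🟩🟩🟫🟩❓❓❓
❓❓❓❓❓❓❓❓❓❓❓
❓❓❓❓❓❓❓❓❓❓❓

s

❓❓❓❓🟩🟩🟦🟩⬜⬜❓
❓❓❓🟩🟫⬜⬜🟫🟩🟩❓
❓❓❓🟩🟩⬛🟩🟩🟩⬛❓
❓❓❓⬜🟩🟫🟫🟫🟫🟩❓
❓❓❓🟫🟦⬜🟫🟩🟩❓❓
❓❓❓⬛⬛🔴⬜🟩🟦❓❓
❓❓❓⬜🟩⬛🟩⬜❓❓❓
❓❓❓⬛🟩🟩🟫🟩❓❓❓
❓❓❓❓❓❓❓❓❓❓❓
❓❓❓❓❓❓❓❓❓❓❓
❓❓❓❓❓❓❓❓❓❓❓

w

❓❓❓❓🟩🟦🟩🟩🟦⬜❓
❓❓❓❓🟩🟩🟦🟩⬜⬜❓
❓❓❓🟩🟫⬜⬜🟫🟩🟩❓
❓❓❓🟩🟩⬛🟩🟩🟩⬛❓
❓❓❓⬜🟩🟫🟫🟫🟫🟩❓
❓❓❓🟫🟦🔴🟫🟩🟩❓❓
❓❓❓⬛⬛⬜⬜🟩🟦❓❓
❓❓❓⬜🟩⬛🟩⬜❓❓❓
❓❓❓⬛🟩🟩🟫🟩❓❓❓
❓❓❓❓❓❓❓❓❓❓❓
❓❓❓❓❓❓❓❓❓❓❓
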